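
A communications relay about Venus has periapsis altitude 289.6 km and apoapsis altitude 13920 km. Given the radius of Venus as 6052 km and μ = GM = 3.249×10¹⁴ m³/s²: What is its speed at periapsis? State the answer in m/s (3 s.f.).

v ≈ 8820 m/s

r_p = 6052 + 289.6 = 6341.6 km = 6.3416×10⁶ m.
r_a = 6052 + 13920 = 19972 km = 1.9972×10⁷ m.
Semi-major axis a = (r_p + r_a)/2 = 13157 km = 1.316×10⁷ m.
Vis-viva: v² = μ(2/r − 1/a) = 3.249×10¹⁴ × (3.154×10⁻⁷ − 7.601×10⁻⁸) = 7.777×10⁷ m²/s².
v = 8819 m/s.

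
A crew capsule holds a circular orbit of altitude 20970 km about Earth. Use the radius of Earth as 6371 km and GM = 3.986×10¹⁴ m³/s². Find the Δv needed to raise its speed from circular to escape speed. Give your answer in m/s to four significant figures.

r = 6371 + 20970 = 27341 km = 2.7341×10⁷ m.
Circular speed v_c = √(μ/r) = 3818 m/s.
Escape speed v_esc = √(2μ/r) = √2 × v_c = 5400 m/s.
Δv = v_esc − v_c = 1582 m/s.

Δv ≈ 1582 m/s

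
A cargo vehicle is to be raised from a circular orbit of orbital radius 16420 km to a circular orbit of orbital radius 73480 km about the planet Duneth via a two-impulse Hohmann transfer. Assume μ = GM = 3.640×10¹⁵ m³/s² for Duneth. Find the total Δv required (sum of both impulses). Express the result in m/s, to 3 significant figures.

Δv_total ≈ 6930 m/s

r₁ = 16420 km = 1.642×10⁷ m.
r₂ = 73480 km = 7.348×10⁷ m.
Transfer ellipse a_t = (r₁ + r₂)/2 = 4.495×10⁷ m.
At r₁: circular v_c1 = √(μ/r₁) = 14890 m/s; transfer-periapsis v_p = √[μ(2/r₁ − 1/a_t)] = 19040 m/s.
Δv₁ = v_p − v_c1 = 4147 m/s.
At r₂: circular v_c2 = √(μ/r₂) = 7038 m/s; transfer-apoapsis v_a = √[μ(2/r₂ − 1/a_t)] = 4254 m/s.
Δv₂ = v_c2 − v_a = 2784 m/s.
Total Δv = Δv₁ + Δv₂ = 6932 m/s.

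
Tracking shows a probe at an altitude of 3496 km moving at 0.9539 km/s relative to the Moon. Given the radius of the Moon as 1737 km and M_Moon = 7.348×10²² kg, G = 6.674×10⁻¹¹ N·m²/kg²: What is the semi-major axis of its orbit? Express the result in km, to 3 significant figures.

μ = GM = 6.674×10⁻¹¹ × 7.348×10²² = 4.904×10¹² m³/s².
r = 1737 + 3496 = 5233.0 km = 5.233×10⁶ m.
Specific orbital energy ε = v²/2 − μ/r = (953.9)²/2 − 4.904×10¹²/5.233×10⁶ = -4.822×10⁵ J/kg.
Since ε = −μ/(2a), a = −μ/(2ε) = 5.085×10⁶ m = 5085.3 km.

a ≈ 5090 km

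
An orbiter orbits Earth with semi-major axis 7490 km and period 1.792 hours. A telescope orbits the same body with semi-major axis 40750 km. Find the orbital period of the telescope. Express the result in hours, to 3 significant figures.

T₂ ≈ 22.7 hours

Kepler's third law: T² ∝ a³, so T₂ = T₁ (a₂/a₁)^(3/2).
a₂/a₁ = 5.441, (a₂/a₁)^(3/2) = 12.69.
T₂ = 1.792 × 12.69 = 22.74 hours.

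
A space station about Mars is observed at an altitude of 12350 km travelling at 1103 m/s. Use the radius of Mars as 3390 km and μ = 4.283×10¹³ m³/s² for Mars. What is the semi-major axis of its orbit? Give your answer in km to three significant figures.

r = 3390 + 12350 = 15740 km = 1.574×10⁷ m.
Vis-viva rearranged: 1/a = 2/r − v²/μ = 1.271×10⁻⁷ − 2.841×10⁻⁸ = 9.866×10⁻⁸ m⁻¹.
a = 1.014×10⁷ m = 10136 km.

a ≈ 10100 km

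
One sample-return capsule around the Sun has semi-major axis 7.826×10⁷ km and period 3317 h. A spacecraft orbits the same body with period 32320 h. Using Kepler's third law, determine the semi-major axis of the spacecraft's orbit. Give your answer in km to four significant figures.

Kepler's third law: a³ ∝ T², so a₂ = a₁ (T₂/T₁)^(2/3).
T₂/T₁ = 9.744, (T₂/T₁)^(2/3) = 4.562.
a₂ = 7.826×10⁷ × 4.562 = 3.570×10⁸ km.

a₂ ≈ 3.570×10⁸ km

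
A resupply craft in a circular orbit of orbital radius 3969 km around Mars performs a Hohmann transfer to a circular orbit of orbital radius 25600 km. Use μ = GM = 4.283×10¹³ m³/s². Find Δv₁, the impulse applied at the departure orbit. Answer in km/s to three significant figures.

Δv ≈ 1.04 km/s

r₁ = 3969 km = 3.969×10⁶ m.
r₂ = 25600 km = 2.560×10⁷ m.
Transfer ellipse a_t = (r₁ + r₂)/2 = 1.478×10⁷ m.
At r₁: circular v_c1 = √(μ/r₁) = 3285 m/s; transfer-periapsis v_p = √[μ(2/r₁ − 1/a_t)] = 4323 m/s.
Δv₁ = v_p − v_c1 = 1038 m/s.
= 1.038 km/s.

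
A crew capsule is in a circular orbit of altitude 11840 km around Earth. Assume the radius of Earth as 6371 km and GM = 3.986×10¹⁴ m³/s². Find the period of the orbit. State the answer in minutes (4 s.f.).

T ≈ 407.6 minutes

r = 6371 + 11840 = 18211 km = 1.8211×10⁷ m.
Kepler's third law: T = 2π√(r³/μ) = 2π√((1.821×10⁷)³ / 3.986×10¹⁴).
r³/μ = 1.515×10⁷ s², so T = 2π × 3.893×10³ = 2.446×10⁴ s.
Converting: 2.446×10⁴ s ÷ 60.00 = 407.6 minutes.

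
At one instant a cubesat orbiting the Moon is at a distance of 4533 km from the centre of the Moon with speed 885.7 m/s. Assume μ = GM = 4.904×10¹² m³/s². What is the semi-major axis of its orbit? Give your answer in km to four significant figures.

r = 4.533×10⁶ m.
Specific orbital energy ε = v²/2 − μ/r = (885.7)²/2 − 4.904×10¹²/4.533×10⁶ = -6.896×10⁵ J/kg.
Since ε = −μ/(2a), a = −μ/(2ε) = 3.556×10⁶ m = 3555.6 km.

a ≈ 3556 km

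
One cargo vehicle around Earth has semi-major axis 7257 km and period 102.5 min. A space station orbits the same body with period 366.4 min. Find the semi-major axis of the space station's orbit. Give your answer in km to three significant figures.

Kepler's third law: a³ ∝ T², so a₂ = a₁ (T₂/T₁)^(2/3).
T₂/T₁ = 3.575, (T₂/T₁)^(2/3) = 2.338.
a₂ = 7257 × 2.338 = 16970 km.

a₂ ≈ 17000 km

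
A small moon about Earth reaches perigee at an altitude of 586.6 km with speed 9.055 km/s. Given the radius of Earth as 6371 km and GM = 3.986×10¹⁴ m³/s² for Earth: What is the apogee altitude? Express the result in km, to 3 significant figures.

r_p = 6371 + 586.6 = 6957.6 km = 6.958×10⁶ m.
Specific energy ε = v²/2 − μ/r = -1.629×10⁷ J/kg, so a = −μ/(2ε) = 1.223×10⁷ m.
The apsides satisfy r_p + r_a = 2a, so the apogee radius is 2a − r_p = 1.751×10⁷ m = 17506 km.
Apogee altitude = 17506 − 6371 = 11135 km.

apogee altitude ≈ 11100 km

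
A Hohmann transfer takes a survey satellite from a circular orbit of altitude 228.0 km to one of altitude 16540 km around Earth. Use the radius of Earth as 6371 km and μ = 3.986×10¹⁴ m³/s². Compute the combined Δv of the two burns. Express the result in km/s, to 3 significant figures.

r₁ = 6371 + 228.0 = 6599.0 km = 6.5990×10⁶ m.
r₂ = 6371 + 16540 = 22911 km = 2.2911×10⁷ m.
Transfer ellipse a_t = (r₁ + r₂)/2 = 1.476×10⁷ m.
At r₁: circular v_c1 = √(μ/r₁) = 7772 m/s; transfer-perigee v_p = √[μ(2/r₁ − 1/a_t)] = 9685 m/s.
Δv₁ = v_p − v_c1 = 1913 m/s.
At r₂: circular v_c2 = √(μ/r₂) = 4171 m/s; transfer-apogee v_a = √[μ(2/r₂ − 1/a_t)] = 2789 m/s.
Δv₂ = v_c2 − v_a = 1382 m/s.
Total Δv = Δv₁ + Δv₂ = 3294 m/s = 3.294 km/s.

Δv_total ≈ 3.29 km/s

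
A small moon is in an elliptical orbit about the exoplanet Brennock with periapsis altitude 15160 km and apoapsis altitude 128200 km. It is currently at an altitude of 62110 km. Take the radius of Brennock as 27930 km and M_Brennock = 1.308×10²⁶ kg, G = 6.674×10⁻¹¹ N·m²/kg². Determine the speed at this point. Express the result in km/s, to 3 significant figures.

v ≈ 10.3 km/s

μ = GM = 6.674×10⁻¹¹ × 1.308×10²⁶ = 8.730×10¹⁵ m³/s².
r_p = 27930 + 15160 = 43090 km = 4.3090×10⁷ m.
r_a = 27930 + 128200 = 156130 km = 1.5613×10⁸ m.
r = 27930 + 62110 = 90040 km = 9.004×10⁷ m.
Semi-major axis a = (r_p + r_a)/2 = 99610 km = 9.961×10⁷ m.
Vis-viva: v² = μ(2/r − 1/a) = 8.730×10¹⁵ × (2.221×10⁻⁸ − 1.004×10⁻⁸) = 1.063×10⁸ m²/s².
v = 10310 m/s = 10.31 km/s.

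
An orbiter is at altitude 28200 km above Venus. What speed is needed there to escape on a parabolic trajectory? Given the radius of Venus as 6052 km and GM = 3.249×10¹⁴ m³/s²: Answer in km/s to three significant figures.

v_esc ≈ 4.36 km/s

r = 6052 + 28200 = 34252 km = 3.4252×10⁷ m.
Escape speed v_esc = √(2μ/r) = √(2 × 3.249×10¹⁴ / 3.425×10⁷) = √(1.897×10⁷) = 4356 m/s.
= 4.356 km/s.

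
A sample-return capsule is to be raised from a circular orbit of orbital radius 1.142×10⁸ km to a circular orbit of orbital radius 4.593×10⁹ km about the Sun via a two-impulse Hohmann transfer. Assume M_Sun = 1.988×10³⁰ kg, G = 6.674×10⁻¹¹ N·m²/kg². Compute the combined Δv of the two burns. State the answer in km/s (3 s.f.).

μ = GM = 6.674×10⁻¹¹ × 1.988×10³⁰ = 1.327×10²⁰ m³/s².
r₁ = 1.142×10⁸ km = 1.142×10¹¹ m.
r₂ = 4.593×10⁹ km = 4.593×10¹² m.
Transfer ellipse a_t = (r₁ + r₂)/2 = 2.354×10¹² m.
At r₁: circular v_c1 = √(μ/r₁) = 34090 m/s; transfer-perihelion v_p = √[μ(2/r₁ − 1/a_t)] = 47620 m/s.
Δv₁ = v_p − v_c1 = 13530 m/s.
At r₂: circular v_c2 = √(μ/r₂) = 5375 m/s; transfer-aphelion v_a = √[μ(2/r₂ − 1/a_t)] = 1184 m/s.
Δv₂ = v_c2 − v_a = 4191 m/s.
Total Δv = Δv₁ + Δv₂ = 17720 m/s = 17.72 km/s.

Δv_total ≈ 17.7 km/s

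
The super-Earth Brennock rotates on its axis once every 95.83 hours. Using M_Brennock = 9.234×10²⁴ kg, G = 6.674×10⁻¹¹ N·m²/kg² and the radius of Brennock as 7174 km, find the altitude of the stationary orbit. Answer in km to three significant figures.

μ = GM = 6.674×10⁻¹¹ × 9.234×10²⁴ = 6.163×10¹⁴ m³/s².
T = 95.83 hours = 3.450×10⁵ s.
A synchronous orbit has period T, so by Kepler's third law a = (μT²/4π²)^(1/3).
μT²/4π² = 6.163×10¹⁴ × (3.450×10⁵)² / 39.48 = 1.858×10²⁴ m³.
a = 1.229×10⁸ m = 1.2293×10⁵ km.
Altitude h = a − R = 1.2293×10⁵ − 7174 = 1.1576×10⁵ km.

h_sync ≈ 1.16×10⁵ km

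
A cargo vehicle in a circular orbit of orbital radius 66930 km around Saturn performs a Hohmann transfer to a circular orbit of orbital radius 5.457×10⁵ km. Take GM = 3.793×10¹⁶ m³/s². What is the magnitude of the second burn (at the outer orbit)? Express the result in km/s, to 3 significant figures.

r₁ = 66930 km = 6.693×10⁷ m.
r₂ = 5.457×10⁵ km = 5.457×10⁸ m.
Transfer ellipse a_t = (r₁ + r₂)/2 = 3.063×10⁸ m.
At r₁: circular v_c1 = √(μ/r₁) = 23810 m/s; transfer-perikrone v_p = √[μ(2/r₁ − 1/a_t)] = 31770 m/s.
At r₂: circular v_c2 = √(μ/r₂) = 8337 m/s; transfer-apokrone v_a = √[μ(2/r₂ − 1/a_t)] = 3897 m/s.
Δv₂ = v_c2 − v_a = 4440 m/s.
= 4.440 km/s.

Δv ≈ 4.44 km/s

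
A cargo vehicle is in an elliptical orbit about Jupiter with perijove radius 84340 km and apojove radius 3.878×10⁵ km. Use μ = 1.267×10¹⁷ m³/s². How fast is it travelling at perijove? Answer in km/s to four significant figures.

v ≈ 49.68 km/s

Semi-major axis a = (r_p + r_a)/2 = 2.3607×10⁵ km = 2.361×10⁸ m.
Vis-viva: v² = μ(2/r − 1/a) = 1.267×10¹⁷ × (2.371×10⁻⁸ − 4.236×10⁻⁹) = 2.468×10⁹ m²/s².
v = 49680 m/s = 49.68 km/s.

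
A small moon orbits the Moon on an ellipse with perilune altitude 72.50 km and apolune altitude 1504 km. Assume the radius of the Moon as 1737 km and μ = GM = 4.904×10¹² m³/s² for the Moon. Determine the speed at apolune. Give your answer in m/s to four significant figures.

v ≈ 1041 m/s

r_p = 1737 + 72.50 = 1809.5 km = 1.8095×10⁶ m.
r_a = 1737 + 1504 = 3241.0 km = 3.2410×10⁶ m.
Semi-major axis a = (r_p + r_a)/2 = 2525.2 km = 2.525×10⁶ m.
Vis-viva: v² = μ(2/r − 1/a) = 4.904×10¹² × (6.171×10⁻⁷ − 3.960×10⁻⁷) = 1.084×10⁶ m²/s².
v = 1041 m/s.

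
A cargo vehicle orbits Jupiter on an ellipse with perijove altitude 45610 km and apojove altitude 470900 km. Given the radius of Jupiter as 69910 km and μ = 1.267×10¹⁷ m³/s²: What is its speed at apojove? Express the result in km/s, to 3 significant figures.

v ≈ 9.08 km/s

r_p = 69910 + 45610 = 115520 km = 1.1552×10⁸ m.
r_a = 69910 + 470900 = 540810 km = 5.4081×10⁸ m.
Semi-major axis a = (r_p + r_a)/2 = 3.2816×10⁵ km = 3.282×10⁸ m.
Vis-viva: v² = μ(2/r − 1/a) = 1.267×10¹⁷ × (3.698×10⁻⁹ − 3.047×10⁻⁹) = 8.247×10⁷ m²/s².
v = 9081 m/s = 9.081 km/s.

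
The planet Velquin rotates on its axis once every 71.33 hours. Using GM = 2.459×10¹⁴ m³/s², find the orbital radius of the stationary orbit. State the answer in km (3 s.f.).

r_sync ≈ 74300 km

T = 71.33 hours = 2.568×10⁵ s.
A synchronous orbit has period T, so by Kepler's third law a = (μT²/4π²)^(1/3).
μT²/4π² = 2.459×10¹⁴ × (2.568×10⁵)² / 39.48 = 4.107×10²³ m³.
a = 7.433×10⁷ m = 74333 km.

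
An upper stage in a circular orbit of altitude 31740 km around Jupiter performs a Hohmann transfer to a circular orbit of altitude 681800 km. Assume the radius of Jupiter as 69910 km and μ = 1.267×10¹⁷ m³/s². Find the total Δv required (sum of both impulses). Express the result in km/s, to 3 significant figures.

r₁ = 69910 + 31740 = 101650 km = 1.0165×10⁸ m.
r₂ = 69910 + 681800 = 751710 km = 7.5171×10⁸ m.
Transfer ellipse a_t = (r₁ + r₂)/2 = 4.267×10⁸ m.
At r₁: circular v_c1 = √(μ/r₁) = 35300 m/s; transfer-perijove v_p = √[μ(2/r₁ − 1/a_t)] = 46860 m/s.
Δv₁ = v_p − v_c1 = 11560 m/s.
At r₂: circular v_c2 = √(μ/r₂) = 12980 m/s; transfer-apojove v_a = √[μ(2/r₂ − 1/a_t)] = 6337 m/s.
Δv₂ = v_c2 − v_a = 6646 m/s.
Total Δv = Δv₁ + Δv₂ = 18200 m/s = 18.20 km/s.

Δv_total ≈ 18.2 km/s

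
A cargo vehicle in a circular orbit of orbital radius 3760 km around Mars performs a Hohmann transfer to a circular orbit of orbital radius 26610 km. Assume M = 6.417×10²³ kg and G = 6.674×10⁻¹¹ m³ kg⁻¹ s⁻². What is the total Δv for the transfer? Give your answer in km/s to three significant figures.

μ = GM = 6.674×10⁻¹¹ × 6.417×10²³ = 4.283×10¹³ m³/s².
r₁ = 3760 km = 3.760×10⁶ m.
r₂ = 26610 km = 2.661×10⁷ m.
Transfer ellipse a_t = (r₁ + r₂)/2 = 1.518×10⁷ m.
At r₁: circular v_c1 = √(μ/r₁) = 3375 m/s; transfer-periapsis v_p = √[μ(2/r₁ − 1/a_t)] = 4468 m/s.
Δv₁ = v_p − v_c1 = 1093 m/s.
At r₂: circular v_c2 = √(μ/r₂) = 1269 m/s; transfer-apoapsis v_a = √[μ(2/r₂ − 1/a_t)] = 631.3 m/s.
Δv₂ = v_c2 − v_a = 637.4 m/s.
Total Δv = Δv₁ + Δv₂ = 1730 m/s = 1.730 km/s.

Δv_total ≈ 1.73 km/s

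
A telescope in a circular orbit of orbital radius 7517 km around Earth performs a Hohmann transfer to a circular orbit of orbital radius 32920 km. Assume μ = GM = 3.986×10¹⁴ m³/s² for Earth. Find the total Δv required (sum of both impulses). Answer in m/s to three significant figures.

r₁ = 7517 km = 7.517×10⁶ m.
r₂ = 32920 km = 3.292×10⁷ m.
Transfer ellipse a_t = (r₁ + r₂)/2 = 2.022×10⁷ m.
At r₁: circular v_c1 = √(μ/r₁) = 7282 m/s; transfer-perigee v_p = √[μ(2/r₁ − 1/a_t)] = 9292 m/s.
Δv₁ = v_p − v_c1 = 2010 m/s.
At r₂: circular v_c2 = √(μ/r₂) = 3480 m/s; transfer-apogee v_a = √[μ(2/r₂ − 1/a_t)] = 2122 m/s.
Δv₂ = v_c2 − v_a = 1358 m/s.
Total Δv = Δv₁ + Δv₂ = 3368 m/s.

Δv_total ≈ 3370 m/s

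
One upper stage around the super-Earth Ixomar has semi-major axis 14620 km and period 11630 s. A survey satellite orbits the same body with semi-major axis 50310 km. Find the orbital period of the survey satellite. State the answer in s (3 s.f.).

Kepler's third law: T² ∝ a³, so T₂ = T₁ (a₂/a₁)^(3/2).
a₂/a₁ = 3.441, (a₂/a₁)^(3/2) = 6.384.
T₂ = 11630 × 6.384 = 74240 s.

T₂ ≈ 74200 s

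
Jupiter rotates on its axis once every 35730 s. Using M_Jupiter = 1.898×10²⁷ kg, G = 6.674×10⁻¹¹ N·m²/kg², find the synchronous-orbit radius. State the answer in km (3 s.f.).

r_sync ≈ 1.60×10⁵ km

μ = GM = 6.674×10⁻¹¹ × 1.898×10²⁷ = 1.267×10¹⁷ m³/s².
A synchronous orbit has period T, so by Kepler's third law a = (μT²/4π²)^(1/3).
μT²/4π² = 1.267×10¹⁷ × (3.573×10⁴)² / 39.48 = 4.096×10²⁴ m³.
a = 1.600×10⁸ m = 1.6000×10⁵ km.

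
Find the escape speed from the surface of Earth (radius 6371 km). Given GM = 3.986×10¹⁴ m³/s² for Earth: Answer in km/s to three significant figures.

r = R = 6.371×10⁶ m.
Escape speed v_esc = √(2μ/r) = √(2 × 3.986×10¹⁴ / 6.371×10⁶) = √(1.251×10⁸) = 11190 m/s.
= 11.19 km/s.

v_esc ≈ 11.2 km/s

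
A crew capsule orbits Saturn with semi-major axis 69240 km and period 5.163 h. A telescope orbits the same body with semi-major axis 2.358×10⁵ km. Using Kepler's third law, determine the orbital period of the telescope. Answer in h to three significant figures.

Kepler's third law: T² ∝ a³, so T₂ = T₁ (a₂/a₁)^(3/2).
a₂/a₁ = 3.406, (a₂/a₁)^(3/2) = 6.285.
T₂ = 5.163 × 6.285 = 32.45 h.

T₂ ≈ 32.4 h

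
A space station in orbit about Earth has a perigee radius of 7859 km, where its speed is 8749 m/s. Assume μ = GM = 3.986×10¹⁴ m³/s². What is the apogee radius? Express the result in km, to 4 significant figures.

r_p = 7.859×10⁶ m.
Specific energy ε = v²/2 − μ/r = -1.245×10⁷ J/kg, so a = −μ/(2ε) = 1.601×10⁷ m.
The apsides satisfy r_p + r_a = 2a, so the apogee radius is 2a − r_p = 2.417×10⁷ m = 24166 km.

apogee radius ≈ 24170 km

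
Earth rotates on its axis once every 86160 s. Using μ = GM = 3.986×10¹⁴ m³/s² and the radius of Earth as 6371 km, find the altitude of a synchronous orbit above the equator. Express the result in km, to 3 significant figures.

h_sync ≈ 35800 km

A synchronous orbit has period T, so by Kepler's third law a = (μT²/4π²)^(1/3).
μT²/4π² = 3.986×10¹⁴ × (8.616×10⁴)² / 39.48 = 7.495×10²² m³.
a = 4.216×10⁷ m = 42163 km.
Altitude h = a − R = 42163 − 6371 = 35792 km.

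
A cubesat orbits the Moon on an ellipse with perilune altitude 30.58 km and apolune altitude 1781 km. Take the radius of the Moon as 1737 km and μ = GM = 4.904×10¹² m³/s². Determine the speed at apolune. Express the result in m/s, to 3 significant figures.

r_p = 1737 + 30.58 = 1767.6 km = 1.7676×10⁶ m.
r_a = 1737 + 1781 = 3518.0 km = 3.5180×10⁶ m.
Semi-major axis a = (r_p + r_a)/2 = 2642.8 km = 2.643×10⁶ m.
Vis-viva: v² = μ(2/r − 1/a) = 4.904×10¹² × (5.685×10⁻⁷ − 3.784×10⁻⁷) = 9.323×10⁵ m²/s².
v = 965.6 m/s.

v ≈ 966 m/s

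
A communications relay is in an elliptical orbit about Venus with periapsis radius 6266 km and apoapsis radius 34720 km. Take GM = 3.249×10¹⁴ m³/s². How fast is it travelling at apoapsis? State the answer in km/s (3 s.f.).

Semi-major axis a = (r_p + r_a)/2 = 20493 km = 2.049×10⁷ m.
Vis-viva: v² = μ(2/r − 1/a) = 3.249×10¹⁴ × (5.760×10⁻⁸ − 4.880×10⁻⁸) = 2.861×10⁶ m²/s².
v = 1692 m/s = 1.692 km/s.

v ≈ 1.69 km/s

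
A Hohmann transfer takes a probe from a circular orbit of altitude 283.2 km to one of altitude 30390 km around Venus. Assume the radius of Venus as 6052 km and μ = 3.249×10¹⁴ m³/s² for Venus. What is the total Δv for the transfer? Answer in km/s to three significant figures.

Δv_total ≈ 3.55 km/s

r₁ = 6052 + 283.2 = 6335.2 km = 6.3352×10⁶ m.
r₂ = 6052 + 30390 = 36442 km = 3.6442×10⁷ m.
Transfer ellipse a_t = (r₁ + r₂)/2 = 2.139×10⁷ m.
At r₁: circular v_c1 = √(μ/r₁) = 7161 m/s; transfer-periapsis v_p = √[μ(2/r₁ − 1/a_t)] = 9348 m/s.
Δv₁ = v_p − v_c1 = 2186 m/s.
At r₂: circular v_c2 = √(μ/r₂) = 2986 m/s; transfer-apoapsis v_a = √[μ(2/r₂ − 1/a_t)] = 1625 m/s.
Δv₂ = v_c2 − v_a = 1361 m/s.
Total Δv = Δv₁ + Δv₂ = 3547 m/s = 3.547 km/s.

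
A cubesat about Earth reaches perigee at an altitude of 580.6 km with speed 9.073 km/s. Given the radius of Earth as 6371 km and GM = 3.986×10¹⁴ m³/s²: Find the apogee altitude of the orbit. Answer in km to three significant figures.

r_p = 6371 + 580.6 = 6951.6 km = 6.952×10⁶ m.
Specific energy ε = v²/2 − μ/r = -1.618×10⁷ J/kg, so a = −μ/(2ε) = 1.232×10⁷ m.
The apsides satisfy r_p + r_a = 2a, so the apogee radius is 2a − r_p = 1.768×10⁷ m = 17684 km.
Apogee altitude = 17684 − 6371 = 11313 km.

apogee altitude ≈ 11300 km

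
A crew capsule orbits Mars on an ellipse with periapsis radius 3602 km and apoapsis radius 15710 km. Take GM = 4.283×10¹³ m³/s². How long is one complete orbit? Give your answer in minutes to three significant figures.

Semi-major axis a = (r_p + r_a)/2 = (3602.0 + 15710)/2 = 9656.0 km = 9.656×10⁶ m.
By Kepler's third law T = 2π√(a³/μ) = 2π × 4.585×10³ = 2.881×10⁴ s.
= 480.1 minutes.

T ≈ 480 minutes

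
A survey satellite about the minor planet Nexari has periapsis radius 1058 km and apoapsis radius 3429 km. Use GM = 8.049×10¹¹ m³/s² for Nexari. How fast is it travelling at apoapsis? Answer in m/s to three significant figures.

v ≈ 333 m/s

Semi-major axis a = (r_p + r_a)/2 = 2243.5 km = 2.244×10⁶ m.
Vis-viva: v² = μ(2/r − 1/a) = 8.049×10¹¹ × (5.833×10⁻⁷ − 4.457×10⁻⁷) = 1.107×10⁵ m²/s².
v = 332.7 m/s.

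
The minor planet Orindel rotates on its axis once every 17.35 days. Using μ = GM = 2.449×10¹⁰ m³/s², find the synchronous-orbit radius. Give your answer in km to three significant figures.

r_sync ≈ 11200 km

T = 17.35 days = 1.499×10⁶ s.
A synchronous orbit has period T, so by Kepler's third law a = (μT²/4π²)^(1/3).
μT²/4π² = 2.449×10¹⁰ × (1.499×10⁶)² / 39.48 = 1.394×10²¹ m³.
a = 1.117×10⁷ m = 11171 km.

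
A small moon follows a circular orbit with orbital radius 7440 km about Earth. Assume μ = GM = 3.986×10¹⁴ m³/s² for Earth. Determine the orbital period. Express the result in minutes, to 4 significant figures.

r = 7440 km = 7.440×10⁶ m.
Kepler's third law: T = 2π√(r³/μ) = 2π√((7.440×10⁶)³ / 3.986×10¹⁴).
r³/μ = 1.033×10⁶ s², so T = 2π × 1.016×10³ = 6.387×10³ s.
Converting: 6.387×10³ s ÷ 60.00 = 106.4 minutes.

T ≈ 106.4 minutes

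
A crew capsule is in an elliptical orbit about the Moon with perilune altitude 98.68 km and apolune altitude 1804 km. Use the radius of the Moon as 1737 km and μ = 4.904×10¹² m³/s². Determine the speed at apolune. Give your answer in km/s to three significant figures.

v ≈ 0.972 km/s

r_p = 1737 + 98.68 = 1835.7 km = 1.8357×10⁶ m.
r_a = 1737 + 1804 = 3541.0 km = 3.5410×10⁶ m.
Semi-major axis a = (r_p + r_a)/2 = 2688.3 km = 2.688×10⁶ m.
Vis-viva: v² = μ(2/r − 1/a) = 4.904×10¹² × (5.648×10⁻⁷ − 3.720×10⁻⁷) = 9.457×10⁵ m²/s².
v = 972.5 m/s = 0.9725 km/s.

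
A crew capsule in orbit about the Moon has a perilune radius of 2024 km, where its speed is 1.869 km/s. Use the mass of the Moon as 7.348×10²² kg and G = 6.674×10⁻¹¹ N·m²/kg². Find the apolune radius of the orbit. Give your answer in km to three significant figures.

μ = GM = 6.674×10⁻¹¹ × 7.348×10²² = 4.904×10¹² m³/s².
r_p = 2.024×10⁶ m.
Specific energy ε = v²/2 − μ/r = -6.764×10⁵ J/kg, so a = −μ/(2ε) = 3.625×10⁶ m.
The apsides satisfy r_p + r_a = 2a, so the apolune radius is 2a − r_p = 5.227×10⁶ m = 5226.5 km.

apolune radius ≈ 5230 km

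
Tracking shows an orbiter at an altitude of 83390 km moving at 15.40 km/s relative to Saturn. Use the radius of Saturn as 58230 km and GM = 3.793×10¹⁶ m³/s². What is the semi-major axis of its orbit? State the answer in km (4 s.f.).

r = 58230 + 83390 = 1.4162×10⁵ km = 1.416×10⁸ m.
Vis-viva rearranged: 1/a = 2/r − v²/μ = 1.412×10⁻⁸ − 6.253×10⁻⁹ = 7.870×10⁻⁹ m⁻¹.
a = 1.271×10⁸ m = 1.2707×10⁵ km.

a ≈ 1.271×10⁵ km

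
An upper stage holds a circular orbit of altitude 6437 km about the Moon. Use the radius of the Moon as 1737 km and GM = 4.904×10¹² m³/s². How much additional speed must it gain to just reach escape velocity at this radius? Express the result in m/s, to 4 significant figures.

Δv ≈ 320.8 m/s

r = 1737 + 6437 = 8174.0 km = 8.1740×10⁶ m.
Circular speed v_c = √(μ/r) = 774.6 m/s.
Escape speed v_esc = √(2μ/r) = √2 × v_c = 1095 m/s.
Δv = v_esc − v_c = 320.8 m/s.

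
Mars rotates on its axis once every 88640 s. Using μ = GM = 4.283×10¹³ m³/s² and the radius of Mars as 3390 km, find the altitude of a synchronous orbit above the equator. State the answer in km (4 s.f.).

A synchronous orbit has period T, so by Kepler's third law a = (μT²/4π²)^(1/3).
μT²/4π² = 4.283×10¹³ × (8.864×10⁴)² / 39.48 = 8.524×10²¹ m³.
a = 2.043×10⁷ m = 20428 km.
Altitude h = a − R = 20428 − 3390 = 17038 km.

h_sync ≈ 17040 km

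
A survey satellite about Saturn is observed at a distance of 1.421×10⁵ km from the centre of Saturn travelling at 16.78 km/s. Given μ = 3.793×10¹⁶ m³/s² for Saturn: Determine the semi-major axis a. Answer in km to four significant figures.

a ≈ 1.503×10⁵ km

r = 1.421×10⁸ m.
Vis-viva rearranged: 1/a = 2/r − v²/μ = 1.407×10⁻⁸ − 7.423×10⁻⁹ = 6.651×10⁻⁹ m⁻¹.
a = 1.503×10⁸ m = 1.5035×10⁵ km.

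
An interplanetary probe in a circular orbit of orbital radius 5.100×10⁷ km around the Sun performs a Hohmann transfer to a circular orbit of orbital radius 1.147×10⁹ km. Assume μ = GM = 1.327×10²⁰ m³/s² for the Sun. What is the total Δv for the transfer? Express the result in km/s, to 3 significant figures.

r₁ = 5.100×10⁷ km = 5.100×10¹⁰ m.
r₂ = 1.147×10⁹ km = 1.147×10¹² m.
Transfer ellipse a_t = (r₁ + r₂)/2 = 5.990×10¹¹ m.
At r₁: circular v_c1 = √(μ/r₁) = 51010 m/s; transfer-perihelion v_p = √[μ(2/r₁ − 1/a_t)] = 70590 m/s.
Δv₁ = v_p − v_c1 = 19580 m/s.
At r₂: circular v_c2 = √(μ/r₂) = 10760 m/s; transfer-aphelion v_a = √[μ(2/r₂ − 1/a_t)] = 3139 m/s.
Δv₂ = v_c2 − v_a = 7618 m/s.
Total Δv = Δv₁ + Δv₂ = 27190 m/s = 27.19 km/s.

Δv_total ≈ 27.2 km/s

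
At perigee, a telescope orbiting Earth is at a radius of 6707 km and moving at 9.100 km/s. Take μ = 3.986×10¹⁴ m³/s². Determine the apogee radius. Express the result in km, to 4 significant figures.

r_p = 6.707×10⁶ m.
Specific energy ε = v²/2 − μ/r = -1.803×10⁷ J/kg, so a = −μ/(2ε) = 1.106×10⁷ m.
The apsides satisfy r_p + r_a = 2a, so the apogee radius is 2a − r_p = 1.541×10⁷ m = 15406 km.

apogee radius ≈ 15410 km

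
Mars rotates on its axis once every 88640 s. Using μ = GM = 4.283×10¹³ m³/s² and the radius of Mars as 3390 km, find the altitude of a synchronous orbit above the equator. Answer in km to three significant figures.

h_sync ≈ 17000 km

A synchronous orbit has period T, so by Kepler's third law a = (μT²/4π²)^(1/3).
μT²/4π² = 4.283×10¹³ × (8.864×10⁴)² / 39.48 = 8.524×10²¹ m³.
a = 2.043×10⁷ m = 20428 km.
Altitude h = a − R = 20428 − 3390 = 17038 km.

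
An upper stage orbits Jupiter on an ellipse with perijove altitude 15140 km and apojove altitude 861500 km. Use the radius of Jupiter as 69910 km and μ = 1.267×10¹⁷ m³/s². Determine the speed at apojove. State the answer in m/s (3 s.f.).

v ≈ 4770 m/s

r_p = 69910 + 15140 = 85050 km = 8.5050×10⁷ m.
r_a = 69910 + 861500 = 931410 km = 9.3141×10⁸ m.
Semi-major axis a = (r_p + r_a)/2 = 5.0823×10⁵ km = 5.082×10⁸ m.
Vis-viva: v² = μ(2/r − 1/a) = 1.267×10¹⁷ × (2.147×10⁻⁹ − 1.968×10⁻⁹) = 2.276×10⁷ m²/s².
v = 4771 m/s.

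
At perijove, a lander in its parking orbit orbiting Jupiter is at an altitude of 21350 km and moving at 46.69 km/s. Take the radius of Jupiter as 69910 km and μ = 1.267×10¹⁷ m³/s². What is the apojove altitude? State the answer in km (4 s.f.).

apojove altitude ≈ 2.635×10⁵ km

r_p = 69910 + 21350 = 91260 km = 9.126×10⁷ m.
Specific energy ε = v²/2 − μ/r = -2.984×10⁸ J/kg, so a = −μ/(2ε) = 2.123×10⁸ m.
The apsides satisfy r_p + r_a = 2a, so the apojove radius is 2a − r_p = 3.334×10⁸ m = 3.3339×10⁵ km.
Apojove altitude = 3.3339×10⁵ − 69910 = 2.6348×10⁵ km.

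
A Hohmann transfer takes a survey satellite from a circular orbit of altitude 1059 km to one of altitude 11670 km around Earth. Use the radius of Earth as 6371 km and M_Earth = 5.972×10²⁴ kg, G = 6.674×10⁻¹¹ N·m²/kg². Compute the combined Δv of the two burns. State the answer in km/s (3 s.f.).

μ = GM = 6.674×10⁻¹¹ × 5.972×10²⁴ = 3.986×10¹⁴ m³/s².
r₁ = 6371 + 1059 = 7430.0 km = 7.4300×10⁶ m.
r₂ = 6371 + 11670 = 18041 km = 1.8041×10⁷ m.
Transfer ellipse a_t = (r₁ + r₂)/2 = 1.274×10⁷ m.
At r₁: circular v_c1 = √(μ/r₁) = 7324 m/s; transfer-perigee v_p = √[μ(2/r₁ − 1/a_t)] = 8717 m/s.
Δv₁ = v_p − v_c1 = 1393 m/s.
At r₂: circular v_c2 = √(μ/r₂) = 4700 m/s; transfer-apogee v_a = √[μ(2/r₂ − 1/a_t)] = 3590 m/s.
Δv₂ = v_c2 − v_a = 1110 m/s.
Total Δv = Δv₁ + Δv₂ = 2503 m/s = 2.503 km/s.

Δv_total ≈ 2.50 km/s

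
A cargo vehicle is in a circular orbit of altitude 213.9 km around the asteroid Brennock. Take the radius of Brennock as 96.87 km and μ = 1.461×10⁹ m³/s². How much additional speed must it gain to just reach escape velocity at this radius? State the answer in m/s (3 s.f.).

r = 96.87 + 213.9 = 310.77 km = 3.1077×10⁵ m.
Circular speed v_c = √(μ/r) = 68.57 m/s.
Escape speed v_esc = √(2μ/r) = √2 × v_c = 96.97 m/s.
Δv = v_esc − v_c = 28.40 m/s.

Δv ≈ 28.4 m/s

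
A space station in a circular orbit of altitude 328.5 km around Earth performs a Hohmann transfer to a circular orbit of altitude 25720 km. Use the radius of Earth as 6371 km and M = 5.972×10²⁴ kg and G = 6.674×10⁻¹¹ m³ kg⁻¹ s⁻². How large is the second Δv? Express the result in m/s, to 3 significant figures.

Δv ≈ 1450 m/s

μ = GM = 6.674×10⁻¹¹ × 5.972×10²⁴ = 3.986×10¹⁴ m³/s².
r₁ = 6371 + 328.5 = 6699.5 km = 6.6995×10⁶ m.
r₂ = 6371 + 25720 = 32091 km = 3.2091×10⁷ m.
Transfer ellipse a_t = (r₁ + r₂)/2 = 1.940×10⁷ m.
At r₁: circular v_c1 = √(μ/r₁) = 7713 m/s; transfer-perigee v_p = √[μ(2/r₁ − 1/a_t)] = 9921 m/s.
At r₂: circular v_c2 = √(μ/r₂) = 3524 m/s; transfer-apogee v_a = √[μ(2/r₂ − 1/a_t)] = 2071 m/s.
Δv₂ = v_c2 − v_a = 1453 m/s.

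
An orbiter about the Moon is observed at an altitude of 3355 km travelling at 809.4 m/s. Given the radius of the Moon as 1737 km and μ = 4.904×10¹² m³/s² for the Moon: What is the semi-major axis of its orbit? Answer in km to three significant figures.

r = 1737 + 3355 = 5092.0 km = 5.092×10⁶ m.
Specific orbital energy ε = v²/2 − μ/r = (809.4)²/2 − 4.904×10¹²/5.092×10⁶ = -6.355×10⁵ J/kg.
Since ε = −μ/(2a), a = −μ/(2ε) = 3.858×10⁶ m = 3858.3 km.

a ≈ 3860 km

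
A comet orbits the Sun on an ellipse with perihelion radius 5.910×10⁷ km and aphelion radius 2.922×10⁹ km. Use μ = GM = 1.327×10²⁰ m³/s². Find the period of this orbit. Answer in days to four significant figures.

Semi-major axis a = (r_p + r_a)/2 = (5.9100×10⁷ + 2.9220×10⁹)/2 = 1.4906×10⁹ km = 1.491×10¹² m.
By Kepler's third law T = 2π√(a³/μ) = 2π × 1.580×10⁸ = 9.926×10⁸ s.
= 11490 days.

T ≈ 11490 days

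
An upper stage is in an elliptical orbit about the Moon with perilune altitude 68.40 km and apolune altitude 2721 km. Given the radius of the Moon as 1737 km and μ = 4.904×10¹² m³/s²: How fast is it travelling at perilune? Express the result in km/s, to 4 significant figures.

v ≈ 1.966 km/s

r_p = 1737 + 68.40 = 1805.4 km = 1.8054×10⁶ m.
r_a = 1737 + 2721 = 4458.0 km = 4.4580×10⁶ m.
Semi-major axis a = (r_p + r_a)/2 = 3131.7 km = 3.132×10⁶ m.
Vis-viva: v² = μ(2/r − 1/a) = 4.904×10¹² × (1.108×10⁻⁶ − 3.193×10⁻⁷) = 3.867×10⁶ m²/s².
v = 1966 m/s = 1.966 km/s.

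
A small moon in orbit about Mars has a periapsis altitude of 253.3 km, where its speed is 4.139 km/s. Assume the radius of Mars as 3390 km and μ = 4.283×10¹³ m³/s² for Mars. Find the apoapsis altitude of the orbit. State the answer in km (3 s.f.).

r_p = 3390 + 253.3 = 3643.3 km = 3.643×10⁶ m.
Specific energy ε = v²/2 − μ/r = -3.190×10⁶ J/kg, so a = −μ/(2ε) = 6.713×10⁶ m.
The apsides satisfy r_p + r_a = 2a, so the apoapsis radius is 2a − r_p = 9.782×10⁶ m = 9782.3 km.
Apoapsis altitude = 9782.3 − 3390 = 6392.3 km.

apoapsis altitude ≈ 6390 km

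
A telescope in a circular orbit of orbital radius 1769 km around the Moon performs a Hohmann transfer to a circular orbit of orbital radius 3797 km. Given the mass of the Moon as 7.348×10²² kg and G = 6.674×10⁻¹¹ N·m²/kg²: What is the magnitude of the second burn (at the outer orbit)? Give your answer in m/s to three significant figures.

μ = GM = 6.674×10⁻¹¹ × 7.348×10²² = 4.904×10¹² m³/s².
r₁ = 1769 km = 1.769×10⁶ m.
r₂ = 3797 km = 3.797×10⁶ m.
Transfer ellipse a_t = (r₁ + r₂)/2 = 2.783×10⁶ m.
At r₁: circular v_c1 = √(μ/r₁) = 1665 m/s; transfer-perilune v_p = √[μ(2/r₁ − 1/a_t)] = 1945 m/s.
At r₂: circular v_c2 = √(μ/r₂) = 1136 m/s; transfer-apolune v_a = √[μ(2/r₂ − 1/a_t)] = 906.1 m/s.
Δv₂ = v_c2 − v_a = 230.4 m/s.

Δv ≈ 230 m/s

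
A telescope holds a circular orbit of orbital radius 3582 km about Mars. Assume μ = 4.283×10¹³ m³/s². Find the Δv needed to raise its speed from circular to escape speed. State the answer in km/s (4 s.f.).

Δv ≈ 1.432 km/s

r = 3582 km = 3.582×10⁶ m.
Circular speed v_c = √(μ/r) = 3458 m/s.
Escape speed v_esc = √(2μ/r) = √2 × v_c = 4890 m/s.
Δv = v_esc − v_c = 1432 m/s = 1.432 km/s.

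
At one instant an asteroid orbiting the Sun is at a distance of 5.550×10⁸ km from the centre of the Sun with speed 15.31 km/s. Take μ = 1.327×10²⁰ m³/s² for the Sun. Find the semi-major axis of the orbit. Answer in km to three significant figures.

a ≈ 5.44×10⁸ km

r = 5.550×10¹¹ m.
Specific orbital energy ε = v²/2 − μ/r = (15310)²/2 − 1.327×10²⁰/5.550×10¹¹ = -1.219×10⁸ J/kg.
Since ε = −μ/(2a), a = −μ/(2ε) = 5.443×10¹¹ m = 5.4429×10⁸ km.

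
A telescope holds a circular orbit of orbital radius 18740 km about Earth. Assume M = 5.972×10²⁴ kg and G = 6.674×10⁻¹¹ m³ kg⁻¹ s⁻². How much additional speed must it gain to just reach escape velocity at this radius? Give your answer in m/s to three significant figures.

μ = GM = 6.674×10⁻¹¹ × 5.972×10²⁴ = 3.986×10¹⁴ m³/s².
r = 18740 km = 1.874×10⁷ m.
Circular speed v_c = √(μ/r) = 4612 m/s.
Escape speed v_esc = √(2μ/r) = √2 × v_c = 6522 m/s.
Δv = v_esc − v_c = 1910 m/s.

Δv ≈ 1910 m/s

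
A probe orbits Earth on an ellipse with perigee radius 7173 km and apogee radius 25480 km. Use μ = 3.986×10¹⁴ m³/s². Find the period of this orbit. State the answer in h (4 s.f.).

T ≈ 5.767 h

Semi-major axis a = (r_p + r_a)/2 = (7173.0 + 25480)/2 = 16326 km = 1.633×10⁷ m.
By Kepler's third law T = 2π√(a³/μ) = 2π × 3.304×10³ = 2.076×10⁴ s.
= 5.767 h.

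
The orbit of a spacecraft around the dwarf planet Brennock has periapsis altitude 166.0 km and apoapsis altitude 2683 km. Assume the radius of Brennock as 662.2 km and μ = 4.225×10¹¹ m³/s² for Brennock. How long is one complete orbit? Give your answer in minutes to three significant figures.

r_p = 662.2 + 166.0 = 828.20 km = 8.2820×10⁵ m.
r_a = 662.2 + 2683 = 3345.2 km = 3.3452×10⁶ m.
Semi-major axis a = (r_p + r_a)/2 = (828.20 + 3345.2)/2 = 2086.7 km = 2.087×10⁶ m.
By Kepler's third law T = 2π√(a³/μ) = 2π × 4.637×10³ = 2.914×10⁴ s.
= 485.6 minutes.

T ≈ 486 minutes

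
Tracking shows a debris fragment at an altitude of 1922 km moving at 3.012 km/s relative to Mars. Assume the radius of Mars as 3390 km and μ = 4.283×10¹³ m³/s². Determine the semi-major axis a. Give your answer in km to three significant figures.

a ≈ 6070 km

r = 3390 + 1922 = 5312.0 km = 5.312×10⁶ m.
Vis-viva rearranged: 1/a = 2/r − v²/μ = 3.765×10⁻⁷ − 2.118×10⁻⁷ = 1.647×10⁻⁷ m⁻¹.
a = 6.072×10⁶ m = 6072.1 km.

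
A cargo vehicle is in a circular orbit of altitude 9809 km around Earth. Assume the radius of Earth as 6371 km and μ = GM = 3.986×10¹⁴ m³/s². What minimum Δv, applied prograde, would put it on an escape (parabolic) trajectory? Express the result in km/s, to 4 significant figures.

r = 6371 + 9809 = 16180 km = 1.6180×10⁷ m.
Circular speed v_c = √(μ/r) = 4963 m/s.
Escape speed v_esc = √(2μ/r) = √2 × v_c = 7019 m/s.
Δv = v_esc − v_c = 2056 m/s = 2.056 km/s.

Δv ≈ 2.056 km/s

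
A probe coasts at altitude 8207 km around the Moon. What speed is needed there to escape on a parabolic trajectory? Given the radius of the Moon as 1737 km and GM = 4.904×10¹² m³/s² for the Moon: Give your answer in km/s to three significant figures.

r = 1737 + 8207 = 9944.0 km = 9.9440×10⁶ m.
Escape speed v_esc = √(2μ/r) = √(2 × 4.904×10¹² / 9.944×10⁶) = √(9.863×10⁵) = 993.1 m/s.
= 0.9931 km/s.

v_esc ≈ 0.993 km/s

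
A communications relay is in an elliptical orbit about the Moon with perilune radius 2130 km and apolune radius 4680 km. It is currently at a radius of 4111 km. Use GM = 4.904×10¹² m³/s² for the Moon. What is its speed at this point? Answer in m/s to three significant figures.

Semi-major axis a = (r_p + r_a)/2 = 3405.0 km = 3.405×10⁶ m.
Vis-viva: v² = μ(2/r − 1/a) = 4.904×10¹² × (4.865×10⁻⁷ − 2.937×10⁻⁷) = 9.456×10⁵ m²/s².
v = 972.4 m/s.

v ≈ 972 m/s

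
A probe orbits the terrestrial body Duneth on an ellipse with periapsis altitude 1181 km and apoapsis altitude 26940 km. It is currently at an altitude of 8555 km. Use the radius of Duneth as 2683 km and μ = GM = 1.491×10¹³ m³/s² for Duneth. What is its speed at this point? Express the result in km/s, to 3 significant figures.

v ≈ 1.33 km/s

r_p = 2683 + 1181 = 3864.0 km = 3.8640×10⁶ m.
r_a = 2683 + 26940 = 29623 km = 2.9623×10⁷ m.
r = 2683 + 8555 = 11238 km = 1.124×10⁷ m.
Semi-major axis a = (r_p + r_a)/2 = 16744 km = 1.674×10⁷ m.
Vis-viva: v² = μ(2/r − 1/a) = 1.491×10¹³ × (1.780×10⁻⁷ − 5.972×10⁻⁸) = 1.763×10⁶ m²/s².
v = 1328 m/s = 1.328 km/s.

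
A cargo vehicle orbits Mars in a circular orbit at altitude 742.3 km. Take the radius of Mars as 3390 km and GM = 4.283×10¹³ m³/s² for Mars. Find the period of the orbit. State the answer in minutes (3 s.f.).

T ≈ 134 minutes

r = 3390 + 742.3 = 4132.3 km = 4.1323×10⁶ m.
Kepler's third law: T = 2π√(r³/μ) = 2π√((4.132×10⁶)³ / 4.283×10¹³).
r³/μ = 1.648×10⁶ s², so T = 2π × 1.284×10³ = 8.065×10³ s.
Converting: 8.065×10³ s ÷ 60.00 = 134.4 minutes.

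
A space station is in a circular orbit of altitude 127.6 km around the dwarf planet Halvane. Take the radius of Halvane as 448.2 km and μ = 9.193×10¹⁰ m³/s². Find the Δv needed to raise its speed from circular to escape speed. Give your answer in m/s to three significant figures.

r = 448.2 + 127.6 = 575.80 km = 5.7580×10⁵ m.
Circular speed v_c = √(μ/r) = 399.6 m/s.
Escape speed v_esc = √(2μ/r) = √2 × v_c = 565.1 m/s.
Δv = v_esc − v_c = 165.5 m/s.

Δv ≈ 166 m/s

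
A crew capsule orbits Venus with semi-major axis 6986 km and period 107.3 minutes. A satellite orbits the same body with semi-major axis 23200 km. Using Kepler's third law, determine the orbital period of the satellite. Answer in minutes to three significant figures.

T₂ ≈ 649 minutes

Kepler's third law: T² ∝ a³, so T₂ = T₁ (a₂/a₁)^(3/2).
a₂/a₁ = 3.321, (a₂/a₁)^(3/2) = 6.052.
T₂ = 107.3 × 6.052 = 649.4 minutes.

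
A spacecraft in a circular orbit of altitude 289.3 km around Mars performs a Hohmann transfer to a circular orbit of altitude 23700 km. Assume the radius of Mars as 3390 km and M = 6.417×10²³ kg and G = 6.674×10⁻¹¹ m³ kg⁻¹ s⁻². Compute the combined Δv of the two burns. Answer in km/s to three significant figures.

Δv_total ≈ 1.76 km/s

μ = GM = 6.674×10⁻¹¹ × 6.417×10²³ = 4.283×10¹³ m³/s².
r₁ = 3390 + 289.3 = 3679.3 km = 3.6793×10⁶ m.
r₂ = 3390 + 23700 = 27090 km = 2.7090×10⁷ m.
Transfer ellipse a_t = (r₁ + r₂)/2 = 1.538×10⁷ m.
At r₁: circular v_c1 = √(μ/r₁) = 3412 m/s; transfer-periapsis v_p = √[μ(2/r₁ − 1/a_t)] = 4527 m/s.
Δv₁ = v_p − v_c1 = 1116 m/s.
At r₂: circular v_c2 = √(μ/r₂) = 1257 m/s; transfer-apoapsis v_a = √[μ(2/r₂ − 1/a_t)] = 614.9 m/s.
Δv₂ = v_c2 − v_a = 642.5 m/s.
Total Δv = Δv₁ + Δv₂ = 1758 m/s = 1.758 km/s.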